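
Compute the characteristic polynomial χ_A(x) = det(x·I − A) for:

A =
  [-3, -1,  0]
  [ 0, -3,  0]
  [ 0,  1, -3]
x^3 + 9*x^2 + 27*x + 27

Expanding det(x·I − A) (e.g. by cofactor expansion or by noting that A is similar to its Jordan form J, which has the same characteristic polynomial as A) gives
  χ_A(x) = x^3 + 9*x^2 + 27*x + 27
which factors as (x + 3)^3. The eigenvalues (with algebraic multiplicities) are λ = -3 with multiplicity 3.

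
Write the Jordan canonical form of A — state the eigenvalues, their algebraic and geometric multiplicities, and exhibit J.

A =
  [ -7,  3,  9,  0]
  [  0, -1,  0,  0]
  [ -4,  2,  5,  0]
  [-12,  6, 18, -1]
J_2(-1) ⊕ J_1(-1) ⊕ J_1(-1)

The characteristic polynomial is
  det(x·I − A) = x^4 + 4*x^3 + 6*x^2 + 4*x + 1 = (x + 1)^4

Eigenvalues and multiplicities (the geometric multiplicity of λ is n − rank(A − λI), which equals the number of Jordan blocks for λ):
  λ = -1: algebraic multiplicity = 4, geometric multiplicity = 3

Determining the block sizes for each eigenvalue:
  λ = -1: 3 blocks summing to 4 forces exactly one block of size 2 and the rest size 1 → block sizes [2, 1, 1]

Assembling the blocks gives a Jordan form
J =
  [-1,  1,  0,  0]
  [ 0, -1,  0,  0]
  [ 0,  0, -1,  0]
  [ 0,  0,  0, -1]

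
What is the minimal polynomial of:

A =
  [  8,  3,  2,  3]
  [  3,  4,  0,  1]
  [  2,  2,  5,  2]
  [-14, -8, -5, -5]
x^3 - 9*x^2 + 27*x - 27

The characteristic polynomial is χ_A(x) = (x - 3)^4, so the eigenvalues are known. The minimal polynomial is
  m_A(x) = Π_λ (x − λ)^{k_λ}
where k_λ is the size of the *largest* Jordan block for λ (equivalently, the smallest k with (A − λI)^k v = 0 for every generalised eigenvector v of λ).

  λ = 3: largest Jordan block has size 3, contributing (x − 3)^3

So m_A(x) = (x - 3)^3 = x^3 - 9*x^2 + 27*x - 27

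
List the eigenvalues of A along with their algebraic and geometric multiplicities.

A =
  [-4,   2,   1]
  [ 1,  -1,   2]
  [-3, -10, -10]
λ = -5: alg = 3, geom = 1

Step 1 — factor the characteristic polynomial to read off the algebraic multiplicities:
  χ_A(x) = (x + 5)^3

Step 2 — compute geometric multiplicities via the rank-nullity identity g(λ) = n − rank(A − λI):
  rank(A − (-5)·I) = 2, so dim ker(A − (-5)·I) = n − 2 = 1

Summary:
  λ = -5: algebraic multiplicity = 3, geometric multiplicity = 1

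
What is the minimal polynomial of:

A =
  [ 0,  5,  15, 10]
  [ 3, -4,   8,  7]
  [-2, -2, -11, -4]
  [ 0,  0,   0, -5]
x^3 + 15*x^2 + 75*x + 125

The characteristic polynomial is χ_A(x) = (x + 5)^4, so the eigenvalues are known. The minimal polynomial is
  m_A(x) = Π_λ (x − λ)^{k_λ}
where k_λ is the size of the *largest* Jordan block for λ (equivalently, the smallest k with (A − λI)^k v = 0 for every generalised eigenvector v of λ).

  λ = -5: largest Jordan block has size 3, contributing (x + 5)^3

So m_A(x) = (x + 5)^3 = x^3 + 15*x^2 + 75*x + 125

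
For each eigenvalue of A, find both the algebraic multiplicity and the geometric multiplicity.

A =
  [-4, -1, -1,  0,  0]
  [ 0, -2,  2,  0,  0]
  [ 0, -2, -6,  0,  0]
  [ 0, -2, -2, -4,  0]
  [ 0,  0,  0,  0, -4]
λ = -4: alg = 5, geom = 4

Step 1 — factor the characteristic polynomial to read off the algebraic multiplicities:
  χ_A(x) = (x + 4)^5

Step 2 — compute geometric multiplicities via the rank-nullity identity g(λ) = n − rank(A − λI):
  rank(A − (-4)·I) = 1, so dim ker(A − (-4)·I) = n − 1 = 4

Summary:
  λ = -4: algebraic multiplicity = 5, geometric multiplicity = 4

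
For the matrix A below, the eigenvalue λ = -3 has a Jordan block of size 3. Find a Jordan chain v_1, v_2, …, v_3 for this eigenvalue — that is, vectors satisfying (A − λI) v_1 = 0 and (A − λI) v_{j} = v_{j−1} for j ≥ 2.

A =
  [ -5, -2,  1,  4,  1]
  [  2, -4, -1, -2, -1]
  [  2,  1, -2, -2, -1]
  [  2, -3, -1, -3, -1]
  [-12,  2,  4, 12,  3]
A Jordan chain for λ = -3 of length 3:
v_1 = (1, 0, 0, 0, 2)ᵀ
v_2 = (1, -1, 1, -1, 4)ᵀ
v_3 = (0, 0, 1, 0, 0)ᵀ

Let N = A − (-3)·I. We want v_3 with N^3 v_3 = 0 but N^2 v_3 ≠ 0; then v_{j-1} := N · v_j for j = 3, …, 2.

Pick v_3 = (0, 0, 1, 0, 0)ᵀ.
Then v_2 = N · v_3 = (1, -1, 1, -1, 4)ᵀ.
Then v_1 = N · v_2 = (1, 0, 0, 0, 2)ᵀ.

Sanity check: (A − (-3)·I) v_1 = (0, 0, 0, 0, 0)ᵀ = 0. ✓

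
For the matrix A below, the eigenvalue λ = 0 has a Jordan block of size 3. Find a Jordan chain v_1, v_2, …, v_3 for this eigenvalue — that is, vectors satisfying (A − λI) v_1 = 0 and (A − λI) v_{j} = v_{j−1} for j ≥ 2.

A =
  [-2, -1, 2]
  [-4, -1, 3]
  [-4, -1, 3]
A Jordan chain for λ = 0 of length 3:
v_1 = (1, 2, 2)ᵀ
v_2 = (-1, -1, -1)ᵀ
v_3 = (0, 1, 0)ᵀ

Let N = A − (0)·I. We want v_3 with N^3 v_3 = 0 but N^2 v_3 ≠ 0; then v_{j-1} := N · v_j for j = 3, …, 2.

Pick v_3 = (0, 1, 0)ᵀ.
Then v_2 = N · v_3 = (-1, -1, -1)ᵀ.
Then v_1 = N · v_2 = (1, 2, 2)ᵀ.

Sanity check: (A − (0)·I) v_1 = (0, 0, 0)ᵀ = 0. ✓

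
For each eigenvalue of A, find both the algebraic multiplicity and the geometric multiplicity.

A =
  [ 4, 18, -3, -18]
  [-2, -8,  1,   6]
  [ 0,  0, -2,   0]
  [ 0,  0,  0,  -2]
λ = -2: alg = 4, geom = 3

Step 1 — factor the characteristic polynomial to read off the algebraic multiplicities:
  χ_A(x) = (x + 2)^4

Step 2 — compute geometric multiplicities via the rank-nullity identity g(λ) = n − rank(A − λI):
  rank(A − (-2)·I) = 1, so dim ker(A − (-2)·I) = n − 1 = 3

Summary:
  λ = -2: algebraic multiplicity = 4, geometric multiplicity = 3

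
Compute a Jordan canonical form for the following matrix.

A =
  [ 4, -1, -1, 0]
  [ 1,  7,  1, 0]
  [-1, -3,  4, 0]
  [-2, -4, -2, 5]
J_3(5) ⊕ J_1(5)

The characteristic polynomial is
  det(x·I − A) = x^4 - 20*x^3 + 150*x^2 - 500*x + 625 = (x - 5)^4

Eigenvalues and multiplicities (the geometric multiplicity of λ is n − rank(A − λI), which equals the number of Jordan blocks for λ):
  λ = 5: algebraic multiplicity = 4, geometric multiplicity = 2

Determining the block sizes for each eigenvalue:
  λ = 5: with am = 4 and gm = 2, the partition is not yet determined (e.g. several partitions of 4 into 2 parts exist). Let N = A − (5)·I. Computing rank(N^1) = 2, rank(N^2) = 1, rank(N^3) = 0; the number of blocks of size ≥ j is rank(N^{j−1}) − rank(N^j), giving [2, 1, 1]. So we have 1 block(s) of size 3, 1 block(s) of size 1 → block sizes [3, 1]

Assembling the blocks gives a Jordan form
J =
  [5, 1, 0, 0]
  [0, 5, 1, 0]
  [0, 0, 5, 0]
  [0, 0, 0, 5]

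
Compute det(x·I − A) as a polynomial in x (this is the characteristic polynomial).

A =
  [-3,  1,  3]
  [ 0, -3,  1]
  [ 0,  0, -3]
x^3 + 9*x^2 + 27*x + 27

Expanding det(x·I − A) (e.g. by cofactor expansion or by noting that A is similar to its Jordan form J, which has the same characteristic polynomial as A) gives
  χ_A(x) = x^3 + 9*x^2 + 27*x + 27
which factors as (x + 3)^3. The eigenvalues (with algebraic multiplicities) are λ = -3 with multiplicity 3.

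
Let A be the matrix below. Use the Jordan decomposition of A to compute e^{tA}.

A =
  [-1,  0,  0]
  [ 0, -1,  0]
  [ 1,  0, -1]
e^{tA} =
  [exp(-t), 0, 0]
  [0, exp(-t), 0]
  [t*exp(-t), 0, exp(-t)]

Strategy: write A = P · J · P⁻¹ where J is a Jordan canonical form, so e^{tA} = P · e^{tJ} · P⁻¹, and e^{tJ} can be computed block-by-block.

A has Jordan form
J =
  [-1,  1,  0]
  [ 0, -1,  0]
  [ 0,  0, -1]
(up to reordering of blocks).

Per-block formulas:
  For a 1×1 block at λ = -1: exp(t · [-1]) = [e^(-1t)].
  For a 2×2 Jordan block J_2(-1): exp(t · J_2(-1)) = e^(-1t)·(I + t·N), where N is the 2×2 nilpotent shift.

After assembling e^{tJ} and conjugating by P, we get:

e^{tA} =
  [exp(-t), 0, 0]
  [0, exp(-t), 0]
  [t*exp(-t), 0, exp(-t)]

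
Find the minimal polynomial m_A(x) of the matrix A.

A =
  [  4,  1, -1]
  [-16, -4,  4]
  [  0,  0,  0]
x^2

The characteristic polynomial is χ_A(x) = x^3, so the eigenvalues are known. The minimal polynomial is
  m_A(x) = Π_λ (x − λ)^{k_λ}
where k_λ is the size of the *largest* Jordan block for λ (equivalently, the smallest k with (A − λI)^k v = 0 for every generalised eigenvector v of λ).

  λ = 0: largest Jordan block has size 2, contributing (x − 0)^2

So m_A(x) = x^2 = x^2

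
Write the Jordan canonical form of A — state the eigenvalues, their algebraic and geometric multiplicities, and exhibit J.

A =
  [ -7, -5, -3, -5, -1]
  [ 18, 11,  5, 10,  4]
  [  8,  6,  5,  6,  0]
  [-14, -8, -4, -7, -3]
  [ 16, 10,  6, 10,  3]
J_3(1) ⊕ J_2(1)

The characteristic polynomial is
  det(x·I − A) = x^5 - 5*x^4 + 10*x^3 - 10*x^2 + 5*x - 1 = (x - 1)^5

Eigenvalues and multiplicities (the geometric multiplicity of λ is n − rank(A − λI), which equals the number of Jordan blocks for λ):
  λ = 1: algebraic multiplicity = 5, geometric multiplicity = 2

Determining the block sizes for each eigenvalue:
  λ = 1: with am = 5 and gm = 2, the partition is not yet determined (e.g. several partitions of 5 into 2 parts exist). Let N = A − (1)·I. Computing rank(N^1) = 3, rank(N^2) = 1, rank(N^3) = 0; the number of blocks of size ≥ j is rank(N^{j−1}) − rank(N^j), giving [2, 2, 1]. So we have 1 block(s) of size 3, 1 block(s) of size 2 → block sizes [3, 2]

Assembling the blocks gives a Jordan form
J =
  [1, 1, 0, 0, 0]
  [0, 1, 1, 0, 0]
  [0, 0, 1, 0, 0]
  [0, 0, 0, 1, 1]
  [0, 0, 0, 0, 1]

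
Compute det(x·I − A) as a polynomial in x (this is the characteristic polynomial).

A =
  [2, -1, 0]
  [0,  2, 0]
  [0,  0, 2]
x^3 - 6*x^2 + 12*x - 8

Expanding det(x·I − A) (e.g. by cofactor expansion or by noting that A is similar to its Jordan form J, which has the same characteristic polynomial as A) gives
  χ_A(x) = x^3 - 6*x^2 + 12*x - 8
which factors as (x - 2)^3. The eigenvalues (with algebraic multiplicities) are λ = 2 with multiplicity 3.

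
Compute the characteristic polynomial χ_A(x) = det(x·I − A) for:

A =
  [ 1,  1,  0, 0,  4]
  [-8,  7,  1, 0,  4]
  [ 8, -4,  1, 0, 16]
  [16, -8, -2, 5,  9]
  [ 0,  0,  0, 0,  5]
x^5 - 19*x^4 + 142*x^3 - 522*x^2 + 945*x - 675

Expanding det(x·I − A) (e.g. by cofactor expansion or by noting that A is similar to its Jordan form J, which has the same characteristic polynomial as A) gives
  χ_A(x) = x^5 - 19*x^4 + 142*x^3 - 522*x^2 + 945*x - 675
which factors as (x - 5)^2*(x - 3)^3. The eigenvalues (with algebraic multiplicities) are λ = 3 with multiplicity 3, λ = 5 with multiplicity 2.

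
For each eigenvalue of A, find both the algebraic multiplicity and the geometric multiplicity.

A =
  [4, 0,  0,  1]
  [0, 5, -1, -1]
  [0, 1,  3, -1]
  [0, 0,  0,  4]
λ = 4: alg = 4, geom = 2

Step 1 — factor the characteristic polynomial to read off the algebraic multiplicities:
  χ_A(x) = (x - 4)^4

Step 2 — compute geometric multiplicities via the rank-nullity identity g(λ) = n − rank(A − λI):
  rank(A − (4)·I) = 2, so dim ker(A − (4)·I) = n − 2 = 2

Summary:
  λ = 4: algebraic multiplicity = 4, geometric multiplicity = 2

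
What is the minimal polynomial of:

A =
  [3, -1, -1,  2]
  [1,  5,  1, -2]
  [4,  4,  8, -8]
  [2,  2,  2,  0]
x^2 - 8*x + 16

The characteristic polynomial is χ_A(x) = (x - 4)^4, so the eigenvalues are known. The minimal polynomial is
  m_A(x) = Π_λ (x − λ)^{k_λ}
where k_λ is the size of the *largest* Jordan block for λ (equivalently, the smallest k with (A − λI)^k v = 0 for every generalised eigenvector v of λ).

  λ = 4: largest Jordan block has size 2, contributing (x − 4)^2

So m_A(x) = (x - 4)^2 = x^2 - 8*x + 16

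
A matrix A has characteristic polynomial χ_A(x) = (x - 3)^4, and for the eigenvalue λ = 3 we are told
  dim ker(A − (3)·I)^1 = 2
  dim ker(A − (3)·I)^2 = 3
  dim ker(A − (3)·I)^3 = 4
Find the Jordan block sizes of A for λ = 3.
Block sizes for λ = 3: [3, 1]

From the dimensions of kernels of powers, the number of Jordan blocks of size at least j is d_j − d_{j−1} where d_j = dim ker(N^j) (with d_0 = 0). Computing the differences gives [2, 1, 1].
The number of blocks of size exactly k is (#blocks of size ≥ k) − (#blocks of size ≥ k + 1), so the partition is: 1 block(s) of size 1, 1 block(s) of size 3.
In nonincreasing order the block sizes are [3, 1].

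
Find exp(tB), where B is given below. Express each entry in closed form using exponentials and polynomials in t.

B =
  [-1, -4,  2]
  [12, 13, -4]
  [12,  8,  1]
e^{tB} =
  [-2*exp(5*t) + 3*exp(3*t), -2*exp(5*t) + 2*exp(3*t), exp(5*t) - exp(3*t)]
  [6*exp(5*t) - 6*exp(3*t), 5*exp(5*t) - 4*exp(3*t), -2*exp(5*t) + 2*exp(3*t)]
  [6*exp(5*t) - 6*exp(3*t), 4*exp(5*t) - 4*exp(3*t), -exp(5*t) + 2*exp(3*t)]

Strategy: write B = P · J · P⁻¹ where J is a Jordan canonical form, so e^{tB} = P · e^{tJ} · P⁻¹, and e^{tJ} can be computed block-by-block.

B has Jordan form
J =
  [3, 0, 0]
  [0, 5, 0]
  [0, 0, 5]
(up to reordering of blocks).

Per-block formulas:
  For a 1×1 block at λ = 5: exp(t · [5]) = [e^(5t)].
  For a 1×1 block at λ = 3: exp(t · [3]) = [e^(3t)].

After assembling e^{tJ} and conjugating by P, we get:

e^{tB} =
  [-2*exp(5*t) + 3*exp(3*t), -2*exp(5*t) + 2*exp(3*t), exp(5*t) - exp(3*t)]
  [6*exp(5*t) - 6*exp(3*t), 5*exp(5*t) - 4*exp(3*t), -2*exp(5*t) + 2*exp(3*t)]
  [6*exp(5*t) - 6*exp(3*t), 4*exp(5*t) - 4*exp(3*t), -exp(5*t) + 2*exp(3*t)]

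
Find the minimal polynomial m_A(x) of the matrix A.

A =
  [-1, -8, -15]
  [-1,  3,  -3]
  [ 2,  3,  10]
x^3 - 12*x^2 + 48*x - 64

The characteristic polynomial is χ_A(x) = (x - 4)^3, so the eigenvalues are known. The minimal polynomial is
  m_A(x) = Π_λ (x − λ)^{k_λ}
where k_λ is the size of the *largest* Jordan block for λ (equivalently, the smallest k with (A − λI)^k v = 0 for every generalised eigenvector v of λ).

  λ = 4: largest Jordan block has size 3, contributing (x − 4)^3

So m_A(x) = (x - 4)^3 = x^3 - 12*x^2 + 48*x - 64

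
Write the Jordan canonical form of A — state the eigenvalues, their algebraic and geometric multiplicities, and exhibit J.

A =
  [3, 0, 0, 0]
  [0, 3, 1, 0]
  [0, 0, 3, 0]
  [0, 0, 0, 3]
J_2(3) ⊕ J_1(3) ⊕ J_1(3)

The characteristic polynomial is
  det(x·I − A) = x^4 - 12*x^3 + 54*x^2 - 108*x + 81 = (x - 3)^4

Eigenvalues and multiplicities (the geometric multiplicity of λ is n − rank(A − λI), which equals the number of Jordan blocks for λ):
  λ = 3: algebraic multiplicity = 4, geometric multiplicity = 3

Determining the block sizes for each eigenvalue:
  λ = 3: 3 blocks summing to 4 forces exactly one block of size 2 and the rest size 1 → block sizes [2, 1, 1]

Assembling the blocks gives a Jordan form
J =
  [3, 1, 0, 0]
  [0, 3, 0, 0]
  [0, 0, 3, 0]
  [0, 0, 0, 3]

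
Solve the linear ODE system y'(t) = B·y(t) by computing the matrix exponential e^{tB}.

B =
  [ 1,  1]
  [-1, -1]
e^{tB} =
  [t + 1, t]
  [-t, 1 - t]

Strategy: write B = P · J · P⁻¹ where J is a Jordan canonical form, so e^{tB} = P · e^{tJ} · P⁻¹, and e^{tJ} can be computed block-by-block.

B has Jordan form
J =
  [0, 1]
  [0, 0]
(up to reordering of blocks).

Per-block formulas:
  For a 2×2 Jordan block J_2(0): exp(t · J_2(0)) = e^(0t)·(I + t·N), where N is the 2×2 nilpotent shift.

After assembling e^{tJ} and conjugating by P, we get:

e^{tB} =
  [t + 1, t]
  [-t, 1 - t]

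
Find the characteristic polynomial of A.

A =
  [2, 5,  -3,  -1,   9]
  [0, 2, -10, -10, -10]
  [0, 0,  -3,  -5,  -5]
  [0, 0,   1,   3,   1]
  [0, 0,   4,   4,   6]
x^5 - 10*x^4 + 40*x^3 - 80*x^2 + 80*x - 32

Expanding det(x·I − A) (e.g. by cofactor expansion or by noting that A is similar to its Jordan form J, which has the same characteristic polynomial as A) gives
  χ_A(x) = x^5 - 10*x^4 + 40*x^3 - 80*x^2 + 80*x - 32
which factors as (x - 2)^5. The eigenvalues (with algebraic multiplicities) are λ = 2 with multiplicity 5.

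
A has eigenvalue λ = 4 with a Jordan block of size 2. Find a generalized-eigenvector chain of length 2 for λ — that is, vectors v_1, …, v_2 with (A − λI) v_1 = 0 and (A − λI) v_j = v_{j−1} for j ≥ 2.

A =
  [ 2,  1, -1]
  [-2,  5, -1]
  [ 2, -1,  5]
A Jordan chain for λ = 4 of length 2:
v_1 = (-2, -2, 2)ᵀ
v_2 = (1, 0, 0)ᵀ

Let N = A − (4)·I. We want v_2 with N^2 v_2 = 0 but N^1 v_2 ≠ 0; then v_{j-1} := N · v_j for j = 2, …, 2.

Pick v_2 = (1, 0, 0)ᵀ.
Then v_1 = N · v_2 = (-2, -2, 2)ᵀ.

Sanity check: (A − (4)·I) v_1 = (0, 0, 0)ᵀ = 0. ✓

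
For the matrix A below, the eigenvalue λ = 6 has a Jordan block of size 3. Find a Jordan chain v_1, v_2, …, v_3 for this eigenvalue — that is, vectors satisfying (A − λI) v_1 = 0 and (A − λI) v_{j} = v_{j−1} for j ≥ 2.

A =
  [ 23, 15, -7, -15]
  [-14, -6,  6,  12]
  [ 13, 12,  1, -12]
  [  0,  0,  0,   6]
A Jordan chain for λ = 6 of length 3:
v_1 = (-12, 8, -12, 0)ᵀ
v_2 = (17, -14, 13, 0)ᵀ
v_3 = (1, 0, 0, 0)ᵀ

Let N = A − (6)·I. We want v_3 with N^3 v_3 = 0 but N^2 v_3 ≠ 0; then v_{j-1} := N · v_j for j = 3, …, 2.

Pick v_3 = (1, 0, 0, 0)ᵀ.
Then v_2 = N · v_3 = (17, -14, 13, 0)ᵀ.
Then v_1 = N · v_2 = (-12, 8, -12, 0)ᵀ.

Sanity check: (A − (6)·I) v_1 = (0, 0, 0, 0)ᵀ = 0. ✓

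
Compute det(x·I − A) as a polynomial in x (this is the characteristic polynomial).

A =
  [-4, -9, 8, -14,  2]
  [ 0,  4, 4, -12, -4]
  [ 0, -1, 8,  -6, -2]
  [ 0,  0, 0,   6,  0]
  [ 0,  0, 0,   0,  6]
x^5 - 20*x^4 + 120*x^3 - 2160*x + 5184

Expanding det(x·I − A) (e.g. by cofactor expansion or by noting that A is similar to its Jordan form J, which has the same characteristic polynomial as A) gives
  χ_A(x) = x^5 - 20*x^4 + 120*x^3 - 2160*x + 5184
which factors as (x - 6)^4*(x + 4). The eigenvalues (with algebraic multiplicities) are λ = -4 with multiplicity 1, λ = 6 with multiplicity 4.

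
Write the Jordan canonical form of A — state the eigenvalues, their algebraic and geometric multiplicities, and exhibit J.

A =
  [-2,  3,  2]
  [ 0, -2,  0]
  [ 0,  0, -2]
J_2(-2) ⊕ J_1(-2)

The characteristic polynomial is
  det(x·I − A) = x^3 + 6*x^2 + 12*x + 8 = (x + 2)^3

Eigenvalues and multiplicities (the geometric multiplicity of λ is n − rank(A − λI), which equals the number of Jordan blocks for λ):
  λ = -2: algebraic multiplicity = 3, geometric multiplicity = 2

Determining the block sizes for each eigenvalue:
  λ = -2: 2 blocks summing to 3 forces exactly one block of size 2 and the rest size 1 → block sizes [2, 1]

Assembling the blocks gives a Jordan form
J =
  [-2,  1,  0]
  [ 0, -2,  0]
  [ 0,  0, -2]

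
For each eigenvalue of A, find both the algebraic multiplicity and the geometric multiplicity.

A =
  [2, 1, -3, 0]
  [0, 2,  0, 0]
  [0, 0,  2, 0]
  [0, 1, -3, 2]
λ = 2: alg = 4, geom = 3

Step 1 — factor the characteristic polynomial to read off the algebraic multiplicities:
  χ_A(x) = (x - 2)^4

Step 2 — compute geometric multiplicities via the rank-nullity identity g(λ) = n − rank(A − λI):
  rank(A − (2)·I) = 1, so dim ker(A − (2)·I) = n − 1 = 3

Summary:
  λ = 2: algebraic multiplicity = 4, geometric multiplicity = 3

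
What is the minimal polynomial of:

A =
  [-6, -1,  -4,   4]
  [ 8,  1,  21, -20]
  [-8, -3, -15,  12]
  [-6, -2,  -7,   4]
x^3 + 12*x^2 + 48*x + 64

The characteristic polynomial is χ_A(x) = (x + 4)^4, so the eigenvalues are known. The minimal polynomial is
  m_A(x) = Π_λ (x − λ)^{k_λ}
where k_λ is the size of the *largest* Jordan block for λ (equivalently, the smallest k with (A − λI)^k v = 0 for every generalised eigenvector v of λ).

  λ = -4: largest Jordan block has size 3, contributing (x + 4)^3

So m_A(x) = (x + 4)^3 = x^3 + 12*x^2 + 48*x + 64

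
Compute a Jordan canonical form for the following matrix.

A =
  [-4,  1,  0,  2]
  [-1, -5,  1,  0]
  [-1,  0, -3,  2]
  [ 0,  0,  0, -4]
J_3(-4) ⊕ J_1(-4)

The characteristic polynomial is
  det(x·I − A) = x^4 + 16*x^3 + 96*x^2 + 256*x + 256 = (x + 4)^4

Eigenvalues and multiplicities (the geometric multiplicity of λ is n − rank(A − λI), which equals the number of Jordan blocks for λ):
  λ = -4: algebraic multiplicity = 4, geometric multiplicity = 2

Determining the block sizes for each eigenvalue:
  λ = -4: with am = 4 and gm = 2, the partition is not yet determined (e.g. several partitions of 4 into 2 parts exist). Let N = A − (-4)·I. Computing rank(N^1) = 2, rank(N^2) = 1, rank(N^3) = 0; the number of blocks of size ≥ j is rank(N^{j−1}) − rank(N^j), giving [2, 1, 1]. So we have 1 block(s) of size 3, 1 block(s) of size 1 → block sizes [3, 1]

Assembling the blocks gives a Jordan form
J =
  [-4,  1,  0,  0]
  [ 0, -4,  1,  0]
  [ 0,  0, -4,  0]
  [ 0,  0,  0, -4]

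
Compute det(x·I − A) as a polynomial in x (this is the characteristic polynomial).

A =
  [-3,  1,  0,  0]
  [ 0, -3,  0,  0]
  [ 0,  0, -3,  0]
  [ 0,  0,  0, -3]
x^4 + 12*x^3 + 54*x^2 + 108*x + 81

Expanding det(x·I − A) (e.g. by cofactor expansion or by noting that A is similar to its Jordan form J, which has the same characteristic polynomial as A) gives
  χ_A(x) = x^4 + 12*x^3 + 54*x^2 + 108*x + 81
which factors as (x + 3)^4. The eigenvalues (with algebraic multiplicities) are λ = -3 with multiplicity 4.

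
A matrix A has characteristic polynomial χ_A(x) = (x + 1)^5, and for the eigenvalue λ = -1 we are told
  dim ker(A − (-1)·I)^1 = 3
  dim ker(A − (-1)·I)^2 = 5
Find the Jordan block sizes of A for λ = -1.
Block sizes for λ = -1: [2, 2, 1]

From the dimensions of kernels of powers, the number of Jordan blocks of size at least j is d_j − d_{j−1} where d_j = dim ker(N^j) (with d_0 = 0). Computing the differences gives [3, 2].
The number of blocks of size exactly k is (#blocks of size ≥ k) − (#blocks of size ≥ k + 1), so the partition is: 1 block(s) of size 1, 2 block(s) of size 2.
In nonincreasing order the block sizes are [2, 2, 1].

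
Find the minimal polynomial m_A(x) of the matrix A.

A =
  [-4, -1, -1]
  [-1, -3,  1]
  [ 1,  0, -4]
x^3 + 11*x^2 + 40*x + 48

The characteristic polynomial is χ_A(x) = (x + 3)*(x + 4)^2, so the eigenvalues are known. The minimal polynomial is
  m_A(x) = Π_λ (x − λ)^{k_λ}
where k_λ is the size of the *largest* Jordan block for λ (equivalently, the smallest k with (A − λI)^k v = 0 for every generalised eigenvector v of λ).

  λ = -4: largest Jordan block has size 2, contributing (x + 4)^2
  λ = -3: largest Jordan block has size 1, contributing (x + 3)

So m_A(x) = (x + 3)*(x + 4)^2 = x^3 + 11*x^2 + 40*x + 48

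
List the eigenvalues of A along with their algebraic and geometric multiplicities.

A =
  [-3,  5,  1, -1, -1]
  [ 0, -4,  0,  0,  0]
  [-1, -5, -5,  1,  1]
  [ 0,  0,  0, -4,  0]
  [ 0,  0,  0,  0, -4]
λ = -4: alg = 5, geom = 4

Step 1 — factor the characteristic polynomial to read off the algebraic multiplicities:
  χ_A(x) = (x + 4)^5

Step 2 — compute geometric multiplicities via the rank-nullity identity g(λ) = n − rank(A − λI):
  rank(A − (-4)·I) = 1, so dim ker(A − (-4)·I) = n − 1 = 4

Summary:
  λ = -4: algebraic multiplicity = 5, geometric multiplicity = 4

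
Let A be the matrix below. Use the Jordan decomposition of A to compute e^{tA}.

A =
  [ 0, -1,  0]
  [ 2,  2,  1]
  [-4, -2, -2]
e^{tA} =
  [1 - t^2, -t^2 - t, -t^2/2]
  [2*t, 2*t + 1, t]
  [2*t^2 - 4*t, 2*t^2 - 2*t, t^2 - 2*t + 1]

Strategy: write A = P · J · P⁻¹ where J is a Jordan canonical form, so e^{tA} = P · e^{tJ} · P⁻¹, and e^{tJ} can be computed block-by-block.

A has Jordan form
J =
  [0, 1, 0]
  [0, 0, 1]
  [0, 0, 0]
(up to reordering of blocks).

Per-block formulas:
  For a 3×3 Jordan block J_3(0): exp(t · J_3(0)) = e^(0t)·(I + t·N + (t^2/2)·N^2), where N is the 3×3 nilpotent shift.

After assembling e^{tJ} and conjugating by P, we get:

e^{tA} =
  [1 - t^2, -t^2 - t, -t^2/2]
  [2*t, 2*t + 1, t]
  [2*t^2 - 4*t, 2*t^2 - 2*t, t^2 - 2*t + 1]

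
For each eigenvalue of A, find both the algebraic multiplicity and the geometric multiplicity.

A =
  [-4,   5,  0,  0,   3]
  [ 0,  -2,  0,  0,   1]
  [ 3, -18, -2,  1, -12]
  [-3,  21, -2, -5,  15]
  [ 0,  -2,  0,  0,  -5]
λ = -4: alg = 3, geom = 2; λ = -3: alg = 2, geom = 2

Step 1 — factor the characteristic polynomial to read off the algebraic multiplicities:
  χ_A(x) = (x + 3)^2*(x + 4)^3

Step 2 — compute geometric multiplicities via the rank-nullity identity g(λ) = n − rank(A − λI):
  rank(A − (-4)·I) = 3, so dim ker(A − (-4)·I) = n − 3 = 2
  rank(A − (-3)·I) = 3, so dim ker(A − (-3)·I) = n − 3 = 2

Summary:
  λ = -4: algebraic multiplicity = 3, geometric multiplicity = 2
  λ = -3: algebraic multiplicity = 2, geometric multiplicity = 2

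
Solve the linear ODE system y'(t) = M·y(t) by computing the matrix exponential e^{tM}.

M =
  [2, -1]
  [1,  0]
e^{tM} =
  [t*exp(t) + exp(t), -t*exp(t)]
  [t*exp(t), -t*exp(t) + exp(t)]

Strategy: write M = P · J · P⁻¹ where J is a Jordan canonical form, so e^{tM} = P · e^{tJ} · P⁻¹, and e^{tJ} can be computed block-by-block.

M has Jordan form
J =
  [1, 1]
  [0, 1]
(up to reordering of blocks).

Per-block formulas:
  For a 2×2 Jordan block J_2(1): exp(t · J_2(1)) = e^(1t)·(I + t·N), where N is the 2×2 nilpotent shift.

After assembling e^{tJ} and conjugating by P, we get:

e^{tM} =
  [t*exp(t) + exp(t), -t*exp(t)]
  [t*exp(t), -t*exp(t) + exp(t)]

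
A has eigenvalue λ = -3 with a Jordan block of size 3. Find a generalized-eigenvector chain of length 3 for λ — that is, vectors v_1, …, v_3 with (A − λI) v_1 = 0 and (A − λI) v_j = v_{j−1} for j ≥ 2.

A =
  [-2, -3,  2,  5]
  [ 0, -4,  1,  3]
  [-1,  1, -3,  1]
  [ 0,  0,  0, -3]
A Jordan chain for λ = -3 of length 3:
v_1 = (-1, -1, -1, 0)ᵀ
v_2 = (1, 0, -1, 0)ᵀ
v_3 = (1, 0, 0, 0)ᵀ

Let N = A − (-3)·I. We want v_3 with N^3 v_3 = 0 but N^2 v_3 ≠ 0; then v_{j-1} := N · v_j for j = 3, …, 2.

Pick v_3 = (1, 0, 0, 0)ᵀ.
Then v_2 = N · v_3 = (1, 0, -1, 0)ᵀ.
Then v_1 = N · v_2 = (-1, -1, -1, 0)ᵀ.

Sanity check: (A − (-3)·I) v_1 = (0, 0, 0, 0)ᵀ = 0. ✓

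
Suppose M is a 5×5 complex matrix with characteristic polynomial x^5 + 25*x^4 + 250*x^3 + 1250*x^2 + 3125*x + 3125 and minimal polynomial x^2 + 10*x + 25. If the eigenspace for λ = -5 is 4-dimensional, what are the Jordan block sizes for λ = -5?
Block sizes for λ = -5: [2, 1, 1, 1]

Step 1 — from the characteristic polynomial, algebraic multiplicity of λ = -5 is 5. From dim ker(M − (-5)·I) = 4, there are exactly 4 Jordan blocks for λ = -5.
Step 2 — from the minimal polynomial, the factor (x + 5)^2 tells us the largest block for λ = -5 has size 2.
Step 3 — with total size 5, 4 blocks, and largest block 2, the block sizes (in nonincreasing order) are [2, 1, 1, 1].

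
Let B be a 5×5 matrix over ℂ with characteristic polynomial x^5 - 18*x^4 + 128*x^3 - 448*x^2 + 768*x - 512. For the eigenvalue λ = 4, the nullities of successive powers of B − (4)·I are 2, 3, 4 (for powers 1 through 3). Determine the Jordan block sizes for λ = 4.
Block sizes for λ = 4: [3, 1]

From the dimensions of kernels of powers, the number of Jordan blocks of size at least j is d_j − d_{j−1} where d_j = dim ker(N^j) (with d_0 = 0). Computing the differences gives [2, 1, 1].
The number of blocks of size exactly k is (#blocks of size ≥ k) − (#blocks of size ≥ k + 1), so the partition is: 1 block(s) of size 1, 1 block(s) of size 3.
In nonincreasing order the block sizes are [3, 1].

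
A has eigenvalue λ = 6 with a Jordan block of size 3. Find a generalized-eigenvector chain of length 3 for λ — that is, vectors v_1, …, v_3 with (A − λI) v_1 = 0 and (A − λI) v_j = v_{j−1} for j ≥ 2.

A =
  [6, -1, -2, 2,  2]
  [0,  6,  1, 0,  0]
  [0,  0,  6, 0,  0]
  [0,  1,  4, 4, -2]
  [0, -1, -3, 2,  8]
A Jordan chain for λ = 6 of length 3:
v_1 = (1, 0, 0, -1, 1)ᵀ
v_2 = (-2, 1, 0, 4, -3)ᵀ
v_3 = (0, 0, 1, 0, 0)ᵀ

Let N = A − (6)·I. We want v_3 with N^3 v_3 = 0 but N^2 v_3 ≠ 0; then v_{j-1} := N · v_j for j = 3, …, 2.

Pick v_3 = (0, 0, 1, 0, 0)ᵀ.
Then v_2 = N · v_3 = (-2, 1, 0, 4, -3)ᵀ.
Then v_1 = N · v_2 = (1, 0, 0, -1, 1)ᵀ.

Sanity check: (A − (6)·I) v_1 = (0, 0, 0, 0, 0)ᵀ = 0. ✓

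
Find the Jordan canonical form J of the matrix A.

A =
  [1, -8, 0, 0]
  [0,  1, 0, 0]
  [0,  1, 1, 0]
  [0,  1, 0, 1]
J_2(1) ⊕ J_1(1) ⊕ J_1(1)

The characteristic polynomial is
  det(x·I − A) = x^4 - 4*x^3 + 6*x^2 - 4*x + 1 = (x - 1)^4

Eigenvalues and multiplicities (the geometric multiplicity of λ is n − rank(A − λI), which equals the number of Jordan blocks for λ):
  λ = 1: algebraic multiplicity = 4, geometric multiplicity = 3

Determining the block sizes for each eigenvalue:
  λ = 1: 3 blocks summing to 4 forces exactly one block of size 2 and the rest size 1 → block sizes [2, 1, 1]

Assembling the blocks gives a Jordan form
J =
  [1, 1, 0, 0]
  [0, 1, 0, 0]
  [0, 0, 1, 0]
  [0, 0, 0, 1]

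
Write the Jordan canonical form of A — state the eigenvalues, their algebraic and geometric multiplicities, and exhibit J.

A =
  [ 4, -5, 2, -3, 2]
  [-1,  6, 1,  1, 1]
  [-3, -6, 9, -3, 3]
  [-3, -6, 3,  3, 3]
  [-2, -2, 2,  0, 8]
J_3(6) ⊕ J_1(6) ⊕ J_1(6)

The characteristic polynomial is
  det(x·I − A) = x^5 - 30*x^4 + 360*x^3 - 2160*x^2 + 6480*x - 7776 = (x - 6)^5

Eigenvalues and multiplicities (the geometric multiplicity of λ is n − rank(A − λI), which equals the number of Jordan blocks for λ):
  λ = 6: algebraic multiplicity = 5, geometric multiplicity = 3

Determining the block sizes for each eigenvalue:
  λ = 6: with am = 5 and gm = 3, the partition is not yet determined (e.g. several partitions of 5 into 3 parts exist). Let N = A − (6)·I. Computing rank(N^1) = 2, rank(N^2) = 1, rank(N^3) = 0; the number of blocks of size ≥ j is rank(N^{j−1}) − rank(N^j), giving [3, 1, 1]. So we have 1 block(s) of size 3, 2 block(s) of size 1 → block sizes [3, 1, 1]

Assembling the blocks gives a Jordan form
J =
  [6, 1, 0, 0, 0]
  [0, 6, 1, 0, 0]
  [0, 0, 6, 0, 0]
  [0, 0, 0, 6, 0]
  [0, 0, 0, 0, 6]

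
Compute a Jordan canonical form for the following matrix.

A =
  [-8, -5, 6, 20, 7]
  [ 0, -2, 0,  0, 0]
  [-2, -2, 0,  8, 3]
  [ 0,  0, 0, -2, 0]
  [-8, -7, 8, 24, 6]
J_3(-2) ⊕ J_1(-2) ⊕ J_1(2)

The characteristic polynomial is
  det(x·I − A) = x^5 + 6*x^4 + 8*x^3 - 16*x^2 - 48*x - 32 = (x - 2)*(x + 2)^4

Eigenvalues and multiplicities (the geometric multiplicity of λ is n − rank(A − λI), which equals the number of Jordan blocks for λ):
  λ = -2: algebraic multiplicity = 4, geometric multiplicity = 2
  λ = 2: algebraic multiplicity = 1, geometric multiplicity = 1

Determining the block sizes for each eigenvalue:
  λ = -2: with am = 4 and gm = 2, the partition is not yet determined (e.g. several partitions of 4 into 2 parts exist). Let N = A − (-2)·I. Computing rank(N^1) = 3, rank(N^2) = 2, rank(N^3) = 1; the number of blocks of size ≥ j is rank(N^{j−1}) − rank(N^j), giving [2, 1, 1]. So we have 1 block(s) of size 3, 1 block(s) of size 1 → block sizes [3, 1]
  λ = 2: one block (gm = 1), so the single block has size am = 1 → block sizes [1]

Assembling the blocks gives a Jordan form
J =
  [-2,  1,  0,  0, 0]
  [ 0, -2,  1,  0, 0]
  [ 0,  0, -2,  0, 0]
  [ 0,  0,  0, -2, 0]
  [ 0,  0,  0,  0, 2]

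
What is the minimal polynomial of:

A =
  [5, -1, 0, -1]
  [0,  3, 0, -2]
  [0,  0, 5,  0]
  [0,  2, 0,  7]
x^2 - 10*x + 25

The characteristic polynomial is χ_A(x) = (x - 5)^4, so the eigenvalues are known. The minimal polynomial is
  m_A(x) = Π_λ (x − λ)^{k_λ}
where k_λ is the size of the *largest* Jordan block for λ (equivalently, the smallest k with (A − λI)^k v = 0 for every generalised eigenvector v of λ).

  λ = 5: largest Jordan block has size 2, contributing (x − 5)^2

So m_A(x) = (x - 5)^2 = x^2 - 10*x + 25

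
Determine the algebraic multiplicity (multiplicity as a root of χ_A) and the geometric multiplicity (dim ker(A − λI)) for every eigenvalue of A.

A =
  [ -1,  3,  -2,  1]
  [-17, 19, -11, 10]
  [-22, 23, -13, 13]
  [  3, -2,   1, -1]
λ = 1: alg = 4, geom = 2

Step 1 — factor the characteristic polynomial to read off the algebraic multiplicities:
  χ_A(x) = (x - 1)^4

Step 2 — compute geometric multiplicities via the rank-nullity identity g(λ) = n − rank(A − λI):
  rank(A − (1)·I) = 2, so dim ker(A − (1)·I) = n − 2 = 2

Summary:
  λ = 1: algebraic multiplicity = 4, geometric multiplicity = 2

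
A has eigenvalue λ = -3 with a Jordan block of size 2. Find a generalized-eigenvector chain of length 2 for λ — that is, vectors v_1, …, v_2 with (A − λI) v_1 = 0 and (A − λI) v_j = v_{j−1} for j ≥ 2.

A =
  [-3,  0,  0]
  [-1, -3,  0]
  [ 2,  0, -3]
A Jordan chain for λ = -3 of length 2:
v_1 = (0, -1, 2)ᵀ
v_2 = (1, 0, 0)ᵀ

Let N = A − (-3)·I. We want v_2 with N^2 v_2 = 0 but N^1 v_2 ≠ 0; then v_{j-1} := N · v_j for j = 2, …, 2.

Pick v_2 = (1, 0, 0)ᵀ.
Then v_1 = N · v_2 = (0, -1, 2)ᵀ.

Sanity check: (A − (-3)·I) v_1 = (0, 0, 0)ᵀ = 0. ✓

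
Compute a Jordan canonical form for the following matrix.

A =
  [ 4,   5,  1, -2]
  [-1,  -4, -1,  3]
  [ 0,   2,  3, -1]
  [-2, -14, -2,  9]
J_2(3) ⊕ J_2(3)

The characteristic polynomial is
  det(x·I − A) = x^4 - 12*x^3 + 54*x^2 - 108*x + 81 = (x - 3)^4

Eigenvalues and multiplicities (the geometric multiplicity of λ is n − rank(A − λI), which equals the number of Jordan blocks for λ):
  λ = 3: algebraic multiplicity = 4, geometric multiplicity = 2

Determining the block sizes for each eigenvalue:
  λ = 3: with am = 4 and gm = 2, the partition is not yet determined (e.g. several partitions of 4 into 2 parts exist). Let N = A − (3)·I. Computing rank(N^1) = 2, rank(N^2) = 0; the number of blocks of size ≥ j is rank(N^{j−1}) − rank(N^j), giving [2, 2]. So we have 2 block(s) of size 2 → block sizes [2, 2]

Assembling the blocks gives a Jordan form
J =
  [3, 1, 0, 0]
  [0, 3, 0, 0]
  [0, 0, 3, 1]
  [0, 0, 0, 3]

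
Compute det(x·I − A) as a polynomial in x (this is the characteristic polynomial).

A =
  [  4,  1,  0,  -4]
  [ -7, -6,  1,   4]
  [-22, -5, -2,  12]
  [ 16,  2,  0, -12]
x^4 + 16*x^3 + 96*x^2 + 256*x + 256

Expanding det(x·I − A) (e.g. by cofactor expansion or by noting that A is similar to its Jordan form J, which has the same characteristic polynomial as A) gives
  χ_A(x) = x^4 + 16*x^3 + 96*x^2 + 256*x + 256
which factors as (x + 4)^4. The eigenvalues (with algebraic multiplicities) are λ = -4 with multiplicity 4.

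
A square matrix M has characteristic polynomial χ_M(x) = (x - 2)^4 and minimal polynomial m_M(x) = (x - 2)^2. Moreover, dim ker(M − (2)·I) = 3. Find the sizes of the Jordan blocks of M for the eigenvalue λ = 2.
Block sizes for λ = 2: [2, 1, 1]

Step 1 — from the characteristic polynomial, algebraic multiplicity of λ = 2 is 4. From dim ker(M − (2)·I) = 3, there are exactly 3 Jordan blocks for λ = 2.
Step 2 — from the minimal polynomial, the factor (x − 2)^2 tells us the largest block for λ = 2 has size 2.
Step 3 — with total size 4, 3 blocks, and largest block 2, the block sizes (in nonincreasing order) are [2, 1, 1].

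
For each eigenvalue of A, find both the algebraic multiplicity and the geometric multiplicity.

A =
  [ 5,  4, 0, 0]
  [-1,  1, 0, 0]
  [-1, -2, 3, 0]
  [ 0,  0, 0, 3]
λ = 3: alg = 4, geom = 3

Step 1 — factor the characteristic polynomial to read off the algebraic multiplicities:
  χ_A(x) = (x - 3)^4

Step 2 — compute geometric multiplicities via the rank-nullity identity g(λ) = n − rank(A − λI):
  rank(A − (3)·I) = 1, so dim ker(A − (3)·I) = n − 1 = 3

Summary:
  λ = 3: algebraic multiplicity = 4, geometric multiplicity = 3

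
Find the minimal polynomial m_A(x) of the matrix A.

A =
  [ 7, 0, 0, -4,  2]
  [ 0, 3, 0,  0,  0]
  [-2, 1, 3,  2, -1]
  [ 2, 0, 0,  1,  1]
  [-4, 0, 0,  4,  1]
x^2 - 6*x + 9

The characteristic polynomial is χ_A(x) = (x - 3)^5, so the eigenvalues are known. The minimal polynomial is
  m_A(x) = Π_λ (x − λ)^{k_λ}
where k_λ is the size of the *largest* Jordan block for λ (equivalently, the smallest k with (A − λI)^k v = 0 for every generalised eigenvector v of λ).

  λ = 3: largest Jordan block has size 2, contributing (x − 3)^2

So m_A(x) = (x - 3)^2 = x^2 - 6*x + 9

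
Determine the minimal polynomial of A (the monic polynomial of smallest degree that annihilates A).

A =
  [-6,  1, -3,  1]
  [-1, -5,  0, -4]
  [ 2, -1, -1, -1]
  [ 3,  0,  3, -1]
x^3 + 9*x^2 + 24*x + 16

The characteristic polynomial is χ_A(x) = (x + 1)*(x + 4)^3, so the eigenvalues are known. The minimal polynomial is
  m_A(x) = Π_λ (x − λ)^{k_λ}
where k_λ is the size of the *largest* Jordan block for λ (equivalently, the smallest k with (A − λI)^k v = 0 for every generalised eigenvector v of λ).

  λ = -4: largest Jordan block has size 2, contributing (x + 4)^2
  λ = -1: largest Jordan block has size 1, contributing (x + 1)

So m_A(x) = (x + 1)*(x + 4)^2 = x^3 + 9*x^2 + 24*x + 16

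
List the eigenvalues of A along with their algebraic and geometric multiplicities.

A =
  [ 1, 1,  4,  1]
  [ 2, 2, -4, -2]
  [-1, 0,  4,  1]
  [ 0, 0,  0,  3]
λ = 2: alg = 2, geom = 1; λ = 3: alg = 2, geom = 1

Step 1 — factor the characteristic polynomial to read off the algebraic multiplicities:
  χ_A(x) = (x - 3)^2*(x - 2)^2

Step 2 — compute geometric multiplicities via the rank-nullity identity g(λ) = n − rank(A − λI):
  rank(A − (2)·I) = 3, so dim ker(A − (2)·I) = n − 3 = 1
  rank(A − (3)·I) = 3, so dim ker(A − (3)·I) = n − 3 = 1

Summary:
  λ = 2: algebraic multiplicity = 2, geometric multiplicity = 1
  λ = 3: algebraic multiplicity = 2, geometric multiplicity = 1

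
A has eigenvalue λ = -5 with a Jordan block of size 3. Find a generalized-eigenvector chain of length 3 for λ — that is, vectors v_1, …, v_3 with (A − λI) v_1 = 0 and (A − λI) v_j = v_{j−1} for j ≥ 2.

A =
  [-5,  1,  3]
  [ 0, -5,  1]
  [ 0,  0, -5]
A Jordan chain for λ = -5 of length 3:
v_1 = (1, 0, 0)ᵀ
v_2 = (3, 1, 0)ᵀ
v_3 = (0, 0, 1)ᵀ

Let N = A − (-5)·I. We want v_3 with N^3 v_3 = 0 but N^2 v_3 ≠ 0; then v_{j-1} := N · v_j for j = 3, …, 2.

Pick v_3 = (0, 0, 1)ᵀ.
Then v_2 = N · v_3 = (3, 1, 0)ᵀ.
Then v_1 = N · v_2 = (1, 0, 0)ᵀ.

Sanity check: (A − (-5)·I) v_1 = (0, 0, 0)ᵀ = 0. ✓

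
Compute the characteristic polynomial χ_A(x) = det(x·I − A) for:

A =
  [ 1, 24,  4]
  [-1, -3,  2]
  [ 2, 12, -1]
x^3 + 3*x^2 - 9*x - 27

Expanding det(x·I − A) (e.g. by cofactor expansion or by noting that A is similar to its Jordan form J, which has the same characteristic polynomial as A) gives
  χ_A(x) = x^3 + 3*x^2 - 9*x - 27
which factors as (x - 3)*(x + 3)^2. The eigenvalues (with algebraic multiplicities) are λ = -3 with multiplicity 2, λ = 3 with multiplicity 1.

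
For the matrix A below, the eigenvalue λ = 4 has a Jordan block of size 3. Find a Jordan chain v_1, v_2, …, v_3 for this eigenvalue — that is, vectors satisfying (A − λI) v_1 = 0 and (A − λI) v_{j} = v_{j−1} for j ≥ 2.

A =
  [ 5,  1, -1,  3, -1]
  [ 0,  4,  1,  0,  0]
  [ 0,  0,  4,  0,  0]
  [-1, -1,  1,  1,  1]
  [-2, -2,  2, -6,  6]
A Jordan chain for λ = 4 of length 3:
v_1 = (1, 0, 0, -1, -2)ᵀ
v_2 = (-1, 1, 0, 1, 2)ᵀ
v_3 = (0, 0, 1, 0, 0)ᵀ

Let N = A − (4)·I. We want v_3 with N^3 v_3 = 0 but N^2 v_3 ≠ 0; then v_{j-1} := N · v_j for j = 3, …, 2.

Pick v_3 = (0, 0, 1, 0, 0)ᵀ.
Then v_2 = N · v_3 = (-1, 1, 0, 1, 2)ᵀ.
Then v_1 = N · v_2 = (1, 0, 0, -1, -2)ᵀ.

Sanity check: (A − (4)·I) v_1 = (0, 0, 0, 0, 0)ᵀ = 0. ✓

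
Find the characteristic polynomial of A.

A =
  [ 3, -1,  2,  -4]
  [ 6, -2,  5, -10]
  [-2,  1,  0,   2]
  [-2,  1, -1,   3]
x^4 - 4*x^3 + 6*x^2 - 4*x + 1

Expanding det(x·I − A) (e.g. by cofactor expansion or by noting that A is similar to its Jordan form J, which has the same characteristic polynomial as A) gives
  χ_A(x) = x^4 - 4*x^3 + 6*x^2 - 4*x + 1
which factors as (x - 1)^4. The eigenvalues (with algebraic multiplicities) are λ = 1 with multiplicity 4.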